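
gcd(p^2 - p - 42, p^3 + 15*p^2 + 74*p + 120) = p + 6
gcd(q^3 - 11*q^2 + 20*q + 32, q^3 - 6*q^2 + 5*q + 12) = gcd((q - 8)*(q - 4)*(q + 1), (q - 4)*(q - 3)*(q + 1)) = q^2 - 3*q - 4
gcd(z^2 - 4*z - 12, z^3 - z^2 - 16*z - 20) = z + 2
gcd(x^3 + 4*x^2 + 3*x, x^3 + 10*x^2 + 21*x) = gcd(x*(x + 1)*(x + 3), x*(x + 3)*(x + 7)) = x^2 + 3*x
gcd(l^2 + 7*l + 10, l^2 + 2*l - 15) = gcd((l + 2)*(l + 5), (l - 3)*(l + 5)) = l + 5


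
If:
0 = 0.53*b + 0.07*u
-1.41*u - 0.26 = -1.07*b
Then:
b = 0.02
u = -0.17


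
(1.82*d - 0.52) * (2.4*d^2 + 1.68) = 4.368*d^3 - 1.248*d^2 + 3.0576*d - 0.8736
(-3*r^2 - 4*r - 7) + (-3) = -3*r^2 - 4*r - 10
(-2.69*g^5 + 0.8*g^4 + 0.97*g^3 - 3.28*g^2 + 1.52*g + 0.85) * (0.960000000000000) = -2.5824*g^5 + 0.768*g^4 + 0.9312*g^3 - 3.1488*g^2 + 1.4592*g + 0.816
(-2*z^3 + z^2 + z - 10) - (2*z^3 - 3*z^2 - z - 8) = -4*z^3 + 4*z^2 + 2*z - 2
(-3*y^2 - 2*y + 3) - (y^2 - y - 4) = -4*y^2 - y + 7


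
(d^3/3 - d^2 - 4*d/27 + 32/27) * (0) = 0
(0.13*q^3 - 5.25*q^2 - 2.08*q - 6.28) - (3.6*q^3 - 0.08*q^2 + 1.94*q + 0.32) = -3.47*q^3 - 5.17*q^2 - 4.02*q - 6.6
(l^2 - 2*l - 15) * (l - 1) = l^3 - 3*l^2 - 13*l + 15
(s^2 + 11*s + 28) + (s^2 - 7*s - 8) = 2*s^2 + 4*s + 20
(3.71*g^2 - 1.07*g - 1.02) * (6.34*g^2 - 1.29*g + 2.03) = 23.5214*g^4 - 11.5697*g^3 + 2.4448*g^2 - 0.8563*g - 2.0706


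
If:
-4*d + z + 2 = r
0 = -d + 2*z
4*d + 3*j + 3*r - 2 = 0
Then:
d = 2*z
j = 13*z/3 - 4/3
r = 2 - 7*z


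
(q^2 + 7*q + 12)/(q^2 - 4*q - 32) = (q + 3)/(q - 8)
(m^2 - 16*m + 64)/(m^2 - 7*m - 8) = (m - 8)/(m + 1)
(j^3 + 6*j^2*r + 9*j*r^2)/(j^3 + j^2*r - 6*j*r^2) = (-j - 3*r)/(-j + 2*r)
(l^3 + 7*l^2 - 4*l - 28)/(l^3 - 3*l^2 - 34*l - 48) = (l^2 + 5*l - 14)/(l^2 - 5*l - 24)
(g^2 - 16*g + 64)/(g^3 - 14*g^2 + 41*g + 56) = (g - 8)/(g^2 - 6*g - 7)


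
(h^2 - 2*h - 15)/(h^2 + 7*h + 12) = (h - 5)/(h + 4)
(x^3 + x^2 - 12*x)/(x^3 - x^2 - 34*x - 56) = x*(x - 3)/(x^2 - 5*x - 14)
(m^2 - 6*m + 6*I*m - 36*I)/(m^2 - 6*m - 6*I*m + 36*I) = (m + 6*I)/(m - 6*I)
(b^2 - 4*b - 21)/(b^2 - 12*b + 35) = (b + 3)/(b - 5)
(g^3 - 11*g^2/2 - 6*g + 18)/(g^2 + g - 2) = (g^2 - 15*g/2 + 9)/(g - 1)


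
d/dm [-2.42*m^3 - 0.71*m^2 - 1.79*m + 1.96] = -7.26*m^2 - 1.42*m - 1.79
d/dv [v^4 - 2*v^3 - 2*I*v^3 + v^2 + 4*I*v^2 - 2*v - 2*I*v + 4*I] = 4*v^3 - 6*v^2*(1 + I) + 2*v*(1 + 4*I) - 2 - 2*I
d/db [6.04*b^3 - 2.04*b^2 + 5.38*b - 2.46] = 18.12*b^2 - 4.08*b + 5.38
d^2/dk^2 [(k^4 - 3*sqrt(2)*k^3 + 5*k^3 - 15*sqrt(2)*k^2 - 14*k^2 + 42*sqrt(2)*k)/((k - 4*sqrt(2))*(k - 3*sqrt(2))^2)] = 2*(35*sqrt(2)*k^4 + 60*k^4 - 684*sqrt(2)*k^3 - 570*k^3 + 1080*sqrt(2)*k^2 + 5760*k^2 - 10560*sqrt(2)*k + 2880*k - 8640*sqrt(2) + 14112)/(k^7 - 24*sqrt(2)*k^6 + 492*k^5 - 2792*sqrt(2)*k^4 + 18948*k^3 - 38448*sqrt(2)*k^2 + 86400*k - 41472*sqrt(2))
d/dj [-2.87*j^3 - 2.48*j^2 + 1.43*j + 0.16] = -8.61*j^2 - 4.96*j + 1.43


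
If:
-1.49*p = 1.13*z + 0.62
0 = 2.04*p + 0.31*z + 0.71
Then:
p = -0.33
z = -0.11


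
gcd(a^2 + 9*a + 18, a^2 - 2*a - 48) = a + 6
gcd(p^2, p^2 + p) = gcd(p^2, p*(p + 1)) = p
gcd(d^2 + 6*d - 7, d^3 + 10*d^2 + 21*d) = d + 7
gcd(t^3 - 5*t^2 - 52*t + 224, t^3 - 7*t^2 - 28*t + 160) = t^2 - 12*t + 32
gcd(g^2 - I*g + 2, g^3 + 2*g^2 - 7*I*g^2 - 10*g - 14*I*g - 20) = g - 2*I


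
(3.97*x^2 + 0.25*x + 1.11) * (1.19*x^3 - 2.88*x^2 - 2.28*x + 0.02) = 4.7243*x^5 - 11.1361*x^4 - 8.4507*x^3 - 3.6874*x^2 - 2.5258*x + 0.0222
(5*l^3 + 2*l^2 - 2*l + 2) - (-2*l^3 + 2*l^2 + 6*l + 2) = 7*l^3 - 8*l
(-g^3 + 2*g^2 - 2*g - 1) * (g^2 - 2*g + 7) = -g^5 + 4*g^4 - 13*g^3 + 17*g^2 - 12*g - 7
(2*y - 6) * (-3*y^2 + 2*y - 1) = -6*y^3 + 22*y^2 - 14*y + 6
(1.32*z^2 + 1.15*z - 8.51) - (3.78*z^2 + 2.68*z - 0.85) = -2.46*z^2 - 1.53*z - 7.66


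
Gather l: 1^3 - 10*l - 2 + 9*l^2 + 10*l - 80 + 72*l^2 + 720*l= 81*l^2 + 720*l - 81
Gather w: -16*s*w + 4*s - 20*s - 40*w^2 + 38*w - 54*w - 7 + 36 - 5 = -16*s - 40*w^2 + w*(-16*s - 16) + 24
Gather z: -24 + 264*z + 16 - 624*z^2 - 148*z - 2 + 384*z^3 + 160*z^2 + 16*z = 384*z^3 - 464*z^2 + 132*z - 10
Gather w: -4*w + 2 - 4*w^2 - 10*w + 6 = -4*w^2 - 14*w + 8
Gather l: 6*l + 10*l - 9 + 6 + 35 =16*l + 32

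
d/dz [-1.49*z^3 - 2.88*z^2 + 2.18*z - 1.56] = -4.47*z^2 - 5.76*z + 2.18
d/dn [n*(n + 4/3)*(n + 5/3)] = 3*n^2 + 6*n + 20/9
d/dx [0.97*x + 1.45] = 0.970000000000000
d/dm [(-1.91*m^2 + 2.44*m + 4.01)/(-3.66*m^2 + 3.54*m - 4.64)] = (2.169*m^2 + 47.078*m - 25.517)/(13.3956*m^4 - 25.9128*m^3 + 46.4964*m^2 - 32.8512*m + 21.5296)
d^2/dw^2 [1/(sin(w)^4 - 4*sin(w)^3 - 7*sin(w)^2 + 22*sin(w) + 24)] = 2*(-8*sin(w)^7 + 54*sin(w)^6 - 74*sin(w)^5 - 129*sin(w)^4 + 344*sin(w)^3 - 277*sin(w)^2 - 562*sin(w) + 652)/((sin(w) - 4)^3*(sin(w) - 3)^3*(sin(w) + 1)^2*(sin(w) + 2)^3)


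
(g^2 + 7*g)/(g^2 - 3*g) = (g + 7)/(g - 3)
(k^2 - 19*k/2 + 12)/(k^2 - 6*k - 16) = (k - 3/2)/(k + 2)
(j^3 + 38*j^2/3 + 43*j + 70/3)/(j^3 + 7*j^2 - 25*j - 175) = (j + 2/3)/(j - 5)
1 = 1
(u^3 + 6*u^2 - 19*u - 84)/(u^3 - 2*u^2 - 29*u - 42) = (u^2 + 3*u - 28)/(u^2 - 5*u - 14)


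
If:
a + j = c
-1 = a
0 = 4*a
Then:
No Solution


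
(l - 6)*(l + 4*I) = l^2 - 6*l + 4*I*l - 24*I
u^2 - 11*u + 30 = (u - 6)*(u - 5)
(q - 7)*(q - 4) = q^2 - 11*q + 28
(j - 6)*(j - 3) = j^2 - 9*j + 18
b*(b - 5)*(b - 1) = b^3 - 6*b^2 + 5*b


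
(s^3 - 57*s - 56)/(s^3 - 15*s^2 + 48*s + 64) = (s + 7)/(s - 8)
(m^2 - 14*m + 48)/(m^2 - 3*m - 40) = (m - 6)/(m + 5)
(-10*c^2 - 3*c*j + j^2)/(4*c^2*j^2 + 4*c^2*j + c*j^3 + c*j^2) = (-10*c^2 - 3*c*j + j^2)/(c*j*(4*c*j + 4*c + j^2 + j))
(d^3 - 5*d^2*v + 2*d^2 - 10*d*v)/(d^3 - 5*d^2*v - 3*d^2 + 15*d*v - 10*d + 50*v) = d/(d - 5)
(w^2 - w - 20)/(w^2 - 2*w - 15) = (w + 4)/(w + 3)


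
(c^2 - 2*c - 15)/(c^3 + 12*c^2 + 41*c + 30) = (c^2 - 2*c - 15)/(c^3 + 12*c^2 + 41*c + 30)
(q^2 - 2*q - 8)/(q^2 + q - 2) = (q - 4)/(q - 1)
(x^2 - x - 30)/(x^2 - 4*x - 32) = (-x^2 + x + 30)/(-x^2 + 4*x + 32)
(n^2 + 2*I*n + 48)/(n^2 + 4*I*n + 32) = (n - 6*I)/(n - 4*I)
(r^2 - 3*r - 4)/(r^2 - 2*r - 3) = (r - 4)/(r - 3)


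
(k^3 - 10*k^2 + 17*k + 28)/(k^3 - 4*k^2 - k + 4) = (k - 7)/(k - 1)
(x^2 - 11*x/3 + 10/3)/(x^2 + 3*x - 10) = (x - 5/3)/(x + 5)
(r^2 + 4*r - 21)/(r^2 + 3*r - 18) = (r + 7)/(r + 6)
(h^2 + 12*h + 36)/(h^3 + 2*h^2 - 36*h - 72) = (h + 6)/(h^2 - 4*h - 12)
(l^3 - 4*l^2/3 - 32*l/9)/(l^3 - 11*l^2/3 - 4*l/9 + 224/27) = 3*l/(3*l - 7)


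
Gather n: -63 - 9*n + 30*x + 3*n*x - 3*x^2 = n*(3*x - 9) - 3*x^2 + 30*x - 63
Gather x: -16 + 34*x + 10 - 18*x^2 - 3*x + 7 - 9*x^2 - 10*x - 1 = -27*x^2 + 21*x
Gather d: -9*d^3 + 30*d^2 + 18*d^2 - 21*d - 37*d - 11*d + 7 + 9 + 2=-9*d^3 + 48*d^2 - 69*d + 18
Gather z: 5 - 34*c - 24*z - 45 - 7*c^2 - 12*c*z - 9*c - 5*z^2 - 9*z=-7*c^2 - 43*c - 5*z^2 + z*(-12*c - 33) - 40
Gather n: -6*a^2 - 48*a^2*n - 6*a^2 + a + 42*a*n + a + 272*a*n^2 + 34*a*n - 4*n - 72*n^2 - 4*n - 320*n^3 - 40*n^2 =-12*a^2 + 2*a - 320*n^3 + n^2*(272*a - 112) + n*(-48*a^2 + 76*a - 8)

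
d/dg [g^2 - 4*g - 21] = 2*g - 4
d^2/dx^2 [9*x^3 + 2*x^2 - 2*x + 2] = 54*x + 4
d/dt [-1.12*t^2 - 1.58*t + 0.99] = -2.24*t - 1.58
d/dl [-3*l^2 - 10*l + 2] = -6*l - 10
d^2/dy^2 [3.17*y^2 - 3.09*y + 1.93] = 6.34000000000000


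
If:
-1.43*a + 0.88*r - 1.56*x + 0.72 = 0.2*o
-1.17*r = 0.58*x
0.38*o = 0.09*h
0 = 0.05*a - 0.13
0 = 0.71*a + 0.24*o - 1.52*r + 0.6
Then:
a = 2.60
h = -33.73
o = -7.99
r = 0.35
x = -0.70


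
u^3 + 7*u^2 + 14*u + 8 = (u + 1)*(u + 2)*(u + 4)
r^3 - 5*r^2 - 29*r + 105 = (r - 7)*(r - 3)*(r + 5)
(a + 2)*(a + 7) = a^2 + 9*a + 14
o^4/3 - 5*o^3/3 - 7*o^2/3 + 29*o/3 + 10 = (o/3 + 1/3)*(o - 5)*(o - 3)*(o + 2)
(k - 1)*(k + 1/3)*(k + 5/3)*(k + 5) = k^4 + 6*k^3 + 32*k^2/9 - 70*k/9 - 25/9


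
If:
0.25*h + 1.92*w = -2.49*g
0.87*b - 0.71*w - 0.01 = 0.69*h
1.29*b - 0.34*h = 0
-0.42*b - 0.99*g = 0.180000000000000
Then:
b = -0.10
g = -0.14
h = -0.38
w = 0.23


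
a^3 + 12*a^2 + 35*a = a*(a + 5)*(a + 7)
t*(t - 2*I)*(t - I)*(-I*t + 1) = -I*t^4 - 2*t^3 - I*t^2 - 2*t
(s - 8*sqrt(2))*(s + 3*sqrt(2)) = s^2 - 5*sqrt(2)*s - 48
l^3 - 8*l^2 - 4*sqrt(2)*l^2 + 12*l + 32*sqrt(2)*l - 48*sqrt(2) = (l - 6)*(l - 2)*(l - 4*sqrt(2))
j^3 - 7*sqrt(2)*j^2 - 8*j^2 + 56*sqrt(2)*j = j*(j - 8)*(j - 7*sqrt(2))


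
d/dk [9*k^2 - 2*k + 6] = 18*k - 2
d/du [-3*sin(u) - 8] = -3*cos(u)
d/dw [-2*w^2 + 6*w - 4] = 6 - 4*w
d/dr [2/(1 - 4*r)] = 8/(4*r - 1)^2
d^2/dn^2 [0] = 0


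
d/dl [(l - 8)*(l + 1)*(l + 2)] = 3*l^2 - 10*l - 22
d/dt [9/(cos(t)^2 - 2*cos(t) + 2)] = 18*(cos(t) - 1)*sin(t)/(cos(t)^2 - 2*cos(t) + 2)^2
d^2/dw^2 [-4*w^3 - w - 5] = -24*w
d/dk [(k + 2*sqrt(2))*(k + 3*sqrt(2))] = 2*k + 5*sqrt(2)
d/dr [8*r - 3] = 8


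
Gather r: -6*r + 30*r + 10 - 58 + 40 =24*r - 8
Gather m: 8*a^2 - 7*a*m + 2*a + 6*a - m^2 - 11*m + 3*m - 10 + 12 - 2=8*a^2 + 8*a - m^2 + m*(-7*a - 8)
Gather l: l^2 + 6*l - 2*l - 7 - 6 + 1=l^2 + 4*l - 12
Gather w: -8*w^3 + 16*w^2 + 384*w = -8*w^3 + 16*w^2 + 384*w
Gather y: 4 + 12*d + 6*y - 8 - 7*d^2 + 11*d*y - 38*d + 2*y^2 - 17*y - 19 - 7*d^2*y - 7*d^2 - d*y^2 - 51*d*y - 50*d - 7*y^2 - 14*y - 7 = -14*d^2 - 76*d + y^2*(-d - 5) + y*(-7*d^2 - 40*d - 25) - 30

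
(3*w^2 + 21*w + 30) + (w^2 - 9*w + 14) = 4*w^2 + 12*w + 44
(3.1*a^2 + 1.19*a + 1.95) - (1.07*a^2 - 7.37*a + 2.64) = 2.03*a^2 + 8.56*a - 0.69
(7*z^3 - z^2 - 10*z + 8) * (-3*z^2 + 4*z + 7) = -21*z^5 + 31*z^4 + 75*z^3 - 71*z^2 - 38*z + 56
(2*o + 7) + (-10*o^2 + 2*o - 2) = -10*o^2 + 4*o + 5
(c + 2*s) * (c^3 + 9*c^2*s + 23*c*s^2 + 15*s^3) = c^4 + 11*c^3*s + 41*c^2*s^2 + 61*c*s^3 + 30*s^4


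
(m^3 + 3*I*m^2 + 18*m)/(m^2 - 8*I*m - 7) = m*(m^2 + 3*I*m + 18)/(m^2 - 8*I*m - 7)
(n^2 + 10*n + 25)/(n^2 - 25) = (n + 5)/(n - 5)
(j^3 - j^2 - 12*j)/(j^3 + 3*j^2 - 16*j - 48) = j/(j + 4)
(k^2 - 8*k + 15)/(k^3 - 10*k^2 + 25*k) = (k - 3)/(k*(k - 5))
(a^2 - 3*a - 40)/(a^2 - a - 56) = (a + 5)/(a + 7)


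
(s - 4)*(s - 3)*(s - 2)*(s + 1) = s^4 - 8*s^3 + 17*s^2 + 2*s - 24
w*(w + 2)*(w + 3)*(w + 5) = w^4 + 10*w^3 + 31*w^2 + 30*w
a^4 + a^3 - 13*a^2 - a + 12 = (a - 3)*(a - 1)*(a + 1)*(a + 4)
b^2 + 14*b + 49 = (b + 7)^2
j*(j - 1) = j^2 - j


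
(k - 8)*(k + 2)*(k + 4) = k^3 - 2*k^2 - 40*k - 64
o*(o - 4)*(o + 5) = o^3 + o^2 - 20*o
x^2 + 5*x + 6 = (x + 2)*(x + 3)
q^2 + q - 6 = (q - 2)*(q + 3)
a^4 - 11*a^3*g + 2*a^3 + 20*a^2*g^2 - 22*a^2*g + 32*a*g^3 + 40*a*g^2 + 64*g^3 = (a + 2)*(a - 8*g)*(a - 4*g)*(a + g)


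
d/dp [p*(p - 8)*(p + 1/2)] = 3*p^2 - 15*p - 4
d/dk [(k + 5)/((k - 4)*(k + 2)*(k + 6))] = (-2*k^3 - 19*k^2 - 40*k + 52)/(k^6 + 8*k^5 - 24*k^4 - 256*k^3 + 16*k^2 + 1920*k + 2304)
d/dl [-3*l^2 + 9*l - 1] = 9 - 6*l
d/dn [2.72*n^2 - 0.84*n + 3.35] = 5.44*n - 0.84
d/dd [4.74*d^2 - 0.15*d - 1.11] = 9.48*d - 0.15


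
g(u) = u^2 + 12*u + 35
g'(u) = 2*u + 12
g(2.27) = 67.39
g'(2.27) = 16.54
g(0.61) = 42.69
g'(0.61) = 13.22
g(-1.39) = 20.25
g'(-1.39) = 9.22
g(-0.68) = 27.30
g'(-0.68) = 10.64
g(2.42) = 69.90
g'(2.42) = 16.84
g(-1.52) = 19.07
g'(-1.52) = 8.96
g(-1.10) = 23.01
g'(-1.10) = 9.80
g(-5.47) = -0.72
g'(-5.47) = 1.06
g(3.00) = 80.00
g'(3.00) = 18.00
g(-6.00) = -1.00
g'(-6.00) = 0.00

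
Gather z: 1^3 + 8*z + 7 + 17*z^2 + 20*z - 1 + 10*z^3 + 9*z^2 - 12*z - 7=10*z^3 + 26*z^2 + 16*z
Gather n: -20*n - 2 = -20*n - 2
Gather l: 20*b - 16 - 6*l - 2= 20*b - 6*l - 18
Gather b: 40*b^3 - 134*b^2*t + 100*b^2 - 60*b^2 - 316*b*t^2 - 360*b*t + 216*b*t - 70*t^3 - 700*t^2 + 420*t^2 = 40*b^3 + b^2*(40 - 134*t) + b*(-316*t^2 - 144*t) - 70*t^3 - 280*t^2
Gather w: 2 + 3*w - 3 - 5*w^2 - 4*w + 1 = -5*w^2 - w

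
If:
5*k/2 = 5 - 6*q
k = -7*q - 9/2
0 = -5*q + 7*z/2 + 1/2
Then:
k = 124/23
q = -65/46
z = -348/161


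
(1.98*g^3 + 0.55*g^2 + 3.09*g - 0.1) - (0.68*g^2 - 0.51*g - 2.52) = 1.98*g^3 - 0.13*g^2 + 3.6*g + 2.42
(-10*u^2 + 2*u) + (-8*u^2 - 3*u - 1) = -18*u^2 - u - 1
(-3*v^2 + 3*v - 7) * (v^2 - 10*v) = -3*v^4 + 33*v^3 - 37*v^2 + 70*v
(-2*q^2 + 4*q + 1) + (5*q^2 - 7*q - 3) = 3*q^2 - 3*q - 2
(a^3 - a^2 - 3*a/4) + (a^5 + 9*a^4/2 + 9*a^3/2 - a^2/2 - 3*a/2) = a^5 + 9*a^4/2 + 11*a^3/2 - 3*a^2/2 - 9*a/4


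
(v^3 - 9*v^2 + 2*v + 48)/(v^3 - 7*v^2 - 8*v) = (v^2 - v - 6)/(v*(v + 1))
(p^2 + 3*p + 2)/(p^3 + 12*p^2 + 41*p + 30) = (p + 2)/(p^2 + 11*p + 30)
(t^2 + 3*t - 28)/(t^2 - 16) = (t + 7)/(t + 4)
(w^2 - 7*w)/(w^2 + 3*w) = (w - 7)/(w + 3)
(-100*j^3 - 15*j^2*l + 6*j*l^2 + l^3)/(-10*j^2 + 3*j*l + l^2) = (20*j^2 - j*l - l^2)/(2*j - l)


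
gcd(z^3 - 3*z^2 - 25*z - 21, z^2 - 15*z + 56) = z - 7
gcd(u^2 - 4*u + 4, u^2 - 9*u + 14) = u - 2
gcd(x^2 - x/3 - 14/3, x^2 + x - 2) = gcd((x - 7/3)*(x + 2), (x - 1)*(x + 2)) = x + 2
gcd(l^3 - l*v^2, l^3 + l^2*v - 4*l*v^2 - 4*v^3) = l + v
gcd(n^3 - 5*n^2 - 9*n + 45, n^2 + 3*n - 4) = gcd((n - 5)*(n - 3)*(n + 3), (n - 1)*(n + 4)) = 1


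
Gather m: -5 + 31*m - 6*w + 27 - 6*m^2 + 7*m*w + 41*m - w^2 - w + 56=-6*m^2 + m*(7*w + 72) - w^2 - 7*w + 78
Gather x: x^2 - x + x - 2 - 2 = x^2 - 4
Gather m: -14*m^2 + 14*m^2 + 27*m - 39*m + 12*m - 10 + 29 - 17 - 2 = 0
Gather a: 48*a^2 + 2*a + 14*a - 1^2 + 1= 48*a^2 + 16*a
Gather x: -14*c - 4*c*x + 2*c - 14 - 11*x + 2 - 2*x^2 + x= -12*c - 2*x^2 + x*(-4*c - 10) - 12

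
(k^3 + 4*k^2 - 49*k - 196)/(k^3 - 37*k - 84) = (k + 7)/(k + 3)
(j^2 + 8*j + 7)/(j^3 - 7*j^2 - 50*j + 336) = (j + 1)/(j^2 - 14*j + 48)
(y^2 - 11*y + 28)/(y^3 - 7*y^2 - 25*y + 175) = (y - 4)/(y^2 - 25)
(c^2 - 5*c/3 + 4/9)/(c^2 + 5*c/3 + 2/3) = (9*c^2 - 15*c + 4)/(3*(3*c^2 + 5*c + 2))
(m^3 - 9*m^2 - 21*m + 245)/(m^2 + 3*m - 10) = (m^2 - 14*m + 49)/(m - 2)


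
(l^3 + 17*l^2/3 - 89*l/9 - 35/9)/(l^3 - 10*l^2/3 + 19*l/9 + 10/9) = (l + 7)/(l - 2)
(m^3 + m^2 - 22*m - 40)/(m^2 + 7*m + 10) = (m^2 - m - 20)/(m + 5)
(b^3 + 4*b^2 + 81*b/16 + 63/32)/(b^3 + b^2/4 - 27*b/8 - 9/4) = (b + 7/4)/(b - 2)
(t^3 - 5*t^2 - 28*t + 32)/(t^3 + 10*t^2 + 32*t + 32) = (t^2 - 9*t + 8)/(t^2 + 6*t + 8)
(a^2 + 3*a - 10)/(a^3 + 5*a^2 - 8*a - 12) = (a + 5)/(a^2 + 7*a + 6)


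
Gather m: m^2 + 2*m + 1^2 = m^2 + 2*m + 1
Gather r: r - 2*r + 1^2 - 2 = -r - 1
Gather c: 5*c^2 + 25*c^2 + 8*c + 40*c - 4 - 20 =30*c^2 + 48*c - 24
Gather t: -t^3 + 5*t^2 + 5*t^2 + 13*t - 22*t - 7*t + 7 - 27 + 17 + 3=-t^3 + 10*t^2 - 16*t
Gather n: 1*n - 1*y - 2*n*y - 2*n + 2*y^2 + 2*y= n*(-2*y - 1) + 2*y^2 + y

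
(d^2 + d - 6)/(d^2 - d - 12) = (d - 2)/(d - 4)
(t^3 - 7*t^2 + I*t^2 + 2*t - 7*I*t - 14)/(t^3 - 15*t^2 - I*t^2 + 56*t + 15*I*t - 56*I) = (t + 2*I)/(t - 8)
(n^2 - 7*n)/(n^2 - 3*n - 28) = n/(n + 4)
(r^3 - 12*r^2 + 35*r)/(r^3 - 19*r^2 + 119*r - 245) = r/(r - 7)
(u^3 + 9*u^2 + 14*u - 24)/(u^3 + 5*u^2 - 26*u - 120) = (u - 1)/(u - 5)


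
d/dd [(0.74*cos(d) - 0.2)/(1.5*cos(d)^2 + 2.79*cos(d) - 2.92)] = (1.11*cos(d)^2 - 0.6*cos(d) + 1.6028)*sin(d)/(2.25*cos(d)^4 + 8.37*cos(d)^3 - 0.975899999999999*cos(d)^2 - 16.2936*cos(d) + 8.5264)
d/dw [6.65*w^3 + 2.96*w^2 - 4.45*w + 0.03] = 19.95*w^2 + 5.92*w - 4.45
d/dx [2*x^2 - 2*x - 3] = 4*x - 2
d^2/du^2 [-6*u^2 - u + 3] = -12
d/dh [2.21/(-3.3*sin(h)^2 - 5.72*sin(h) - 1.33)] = (14.586*sin(h) + 12.6412)*cos(h)/(3.3*sin(h)^2 + 5.72*sin(h) + 1.33)^2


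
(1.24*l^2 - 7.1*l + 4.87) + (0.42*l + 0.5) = 1.24*l^2 - 6.68*l + 5.37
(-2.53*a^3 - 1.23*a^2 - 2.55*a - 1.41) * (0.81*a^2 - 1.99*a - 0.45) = -2.0493*a^5 + 4.0384*a^4 + 1.5207*a^3 + 4.4859*a^2 + 3.9534*a + 0.6345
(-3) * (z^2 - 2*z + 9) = -3*z^2 + 6*z - 27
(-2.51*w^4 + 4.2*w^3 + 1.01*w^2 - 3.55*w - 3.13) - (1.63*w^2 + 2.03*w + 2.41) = -2.51*w^4 + 4.2*w^3 - 0.62*w^2 - 5.58*w - 5.54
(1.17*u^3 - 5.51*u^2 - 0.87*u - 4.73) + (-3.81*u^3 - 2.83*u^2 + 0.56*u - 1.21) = -2.64*u^3 - 8.34*u^2 - 0.31*u - 5.94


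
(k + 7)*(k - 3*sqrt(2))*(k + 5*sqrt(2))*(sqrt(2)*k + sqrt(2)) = sqrt(2)*k^4 + 4*k^3 + 8*sqrt(2)*k^3 - 23*sqrt(2)*k^2 + 32*k^2 - 240*sqrt(2)*k + 28*k - 210*sqrt(2)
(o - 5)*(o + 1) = o^2 - 4*o - 5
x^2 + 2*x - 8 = (x - 2)*(x + 4)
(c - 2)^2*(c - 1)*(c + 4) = c^4 - c^3 - 12*c^2 + 28*c - 16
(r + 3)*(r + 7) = r^2 + 10*r + 21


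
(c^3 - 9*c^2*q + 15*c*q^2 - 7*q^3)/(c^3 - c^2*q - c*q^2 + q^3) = (c - 7*q)/(c + q)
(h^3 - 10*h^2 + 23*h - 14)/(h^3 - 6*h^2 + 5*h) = (h^2 - 9*h + 14)/(h*(h - 5))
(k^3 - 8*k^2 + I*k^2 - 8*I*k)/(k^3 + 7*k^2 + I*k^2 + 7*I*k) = (k - 8)/(k + 7)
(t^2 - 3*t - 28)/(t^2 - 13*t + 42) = (t + 4)/(t - 6)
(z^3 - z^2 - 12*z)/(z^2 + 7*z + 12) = z*(z - 4)/(z + 4)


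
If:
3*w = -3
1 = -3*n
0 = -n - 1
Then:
No Solution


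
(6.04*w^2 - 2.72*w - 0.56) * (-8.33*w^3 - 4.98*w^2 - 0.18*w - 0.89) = -50.3132*w^5 - 7.4216*w^4 + 17.1232*w^3 - 2.0972*w^2 + 2.5216*w + 0.4984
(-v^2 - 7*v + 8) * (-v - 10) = v^3 + 17*v^2 + 62*v - 80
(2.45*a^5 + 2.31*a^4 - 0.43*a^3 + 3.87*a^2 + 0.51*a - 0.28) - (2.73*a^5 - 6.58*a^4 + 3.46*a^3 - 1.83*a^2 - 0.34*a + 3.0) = -0.28*a^5 + 8.89*a^4 - 3.89*a^3 + 5.7*a^2 + 0.85*a - 3.28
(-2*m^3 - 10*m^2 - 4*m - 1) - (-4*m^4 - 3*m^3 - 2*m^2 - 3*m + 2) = 4*m^4 + m^3 - 8*m^2 - m - 3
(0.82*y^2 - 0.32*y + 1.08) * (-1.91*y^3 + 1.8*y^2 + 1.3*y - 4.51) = -1.5662*y^5 + 2.0872*y^4 - 1.5728*y^3 - 2.1702*y^2 + 2.8472*y - 4.8708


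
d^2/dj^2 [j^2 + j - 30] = 2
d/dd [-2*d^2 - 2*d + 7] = -4*d - 2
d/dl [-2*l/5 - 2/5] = -2/5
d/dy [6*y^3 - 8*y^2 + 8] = 2*y*(9*y - 8)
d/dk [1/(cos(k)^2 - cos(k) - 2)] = (2*cos(k) - 1)*sin(k)/(sin(k)^2 + cos(k) + 1)^2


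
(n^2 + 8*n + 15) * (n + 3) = n^3 + 11*n^2 + 39*n + 45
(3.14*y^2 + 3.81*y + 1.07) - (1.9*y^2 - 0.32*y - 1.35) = 1.24*y^2 + 4.13*y + 2.42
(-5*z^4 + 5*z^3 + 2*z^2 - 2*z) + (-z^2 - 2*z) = -5*z^4 + 5*z^3 + z^2 - 4*z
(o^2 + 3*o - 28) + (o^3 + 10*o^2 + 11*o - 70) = o^3 + 11*o^2 + 14*o - 98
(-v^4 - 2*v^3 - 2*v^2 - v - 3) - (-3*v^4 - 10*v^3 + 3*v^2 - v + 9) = 2*v^4 + 8*v^3 - 5*v^2 - 12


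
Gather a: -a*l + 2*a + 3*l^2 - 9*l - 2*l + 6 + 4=a*(2 - l) + 3*l^2 - 11*l + 10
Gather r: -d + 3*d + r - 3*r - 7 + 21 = 2*d - 2*r + 14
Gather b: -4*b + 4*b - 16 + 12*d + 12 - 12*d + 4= 0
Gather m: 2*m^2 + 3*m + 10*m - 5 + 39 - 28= 2*m^2 + 13*m + 6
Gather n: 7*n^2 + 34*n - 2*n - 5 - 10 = 7*n^2 + 32*n - 15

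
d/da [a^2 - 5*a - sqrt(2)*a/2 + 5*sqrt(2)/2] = 2*a - 5 - sqrt(2)/2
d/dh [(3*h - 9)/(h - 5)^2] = 3*(1 - h)/(h - 5)^3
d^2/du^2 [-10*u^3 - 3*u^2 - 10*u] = -60*u - 6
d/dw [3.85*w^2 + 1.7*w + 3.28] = 7.7*w + 1.7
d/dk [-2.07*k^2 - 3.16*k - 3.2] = -4.14*k - 3.16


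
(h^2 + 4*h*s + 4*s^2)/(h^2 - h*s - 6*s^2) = (-h - 2*s)/(-h + 3*s)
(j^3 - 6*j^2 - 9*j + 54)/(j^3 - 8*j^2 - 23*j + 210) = (j^2 - 9)/(j^2 - 2*j - 35)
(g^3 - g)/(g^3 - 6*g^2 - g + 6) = g/(g - 6)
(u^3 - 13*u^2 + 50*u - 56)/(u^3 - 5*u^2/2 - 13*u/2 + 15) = 2*(u^2 - 11*u + 28)/(2*u^2 - u - 15)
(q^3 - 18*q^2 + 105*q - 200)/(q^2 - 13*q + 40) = q - 5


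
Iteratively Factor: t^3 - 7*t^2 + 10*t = (t - 2)*(t^2 - 5*t) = t*(t - 2)*(t - 5)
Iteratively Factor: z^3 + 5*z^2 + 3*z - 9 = (z - 1)*(z^2 + 6*z + 9) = (z - 1)*(z + 3)*(z + 3)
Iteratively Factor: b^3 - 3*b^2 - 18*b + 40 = (b + 4)*(b^2 - 7*b + 10) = (b - 5)*(b + 4)*(b - 2)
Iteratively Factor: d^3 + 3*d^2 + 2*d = (d)*(d^2 + 3*d + 2) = d*(d + 2)*(d + 1)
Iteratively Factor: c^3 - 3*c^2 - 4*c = (c - 4)*(c^2 + c) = (c - 4)*(c + 1)*(c)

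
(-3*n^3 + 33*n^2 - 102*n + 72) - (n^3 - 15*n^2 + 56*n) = -4*n^3 + 48*n^2 - 158*n + 72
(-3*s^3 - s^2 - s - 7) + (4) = -3*s^3 - s^2 - s - 3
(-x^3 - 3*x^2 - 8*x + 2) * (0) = 0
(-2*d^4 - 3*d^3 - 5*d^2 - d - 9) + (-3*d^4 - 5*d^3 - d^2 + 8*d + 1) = -5*d^4 - 8*d^3 - 6*d^2 + 7*d - 8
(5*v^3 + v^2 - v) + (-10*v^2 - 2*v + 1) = 5*v^3 - 9*v^2 - 3*v + 1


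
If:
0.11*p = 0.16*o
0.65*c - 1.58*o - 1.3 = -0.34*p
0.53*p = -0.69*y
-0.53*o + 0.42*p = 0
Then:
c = 2.00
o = 0.00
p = 0.00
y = 0.00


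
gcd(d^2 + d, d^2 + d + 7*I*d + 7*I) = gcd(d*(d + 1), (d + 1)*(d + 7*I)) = d + 1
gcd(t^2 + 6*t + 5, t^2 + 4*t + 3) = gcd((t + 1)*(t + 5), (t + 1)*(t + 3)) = t + 1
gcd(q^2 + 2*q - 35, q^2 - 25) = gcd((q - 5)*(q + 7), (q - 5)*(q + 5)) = q - 5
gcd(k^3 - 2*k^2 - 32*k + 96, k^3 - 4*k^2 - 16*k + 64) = k^2 - 8*k + 16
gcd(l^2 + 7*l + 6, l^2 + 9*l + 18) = l + 6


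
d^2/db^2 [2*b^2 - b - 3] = 4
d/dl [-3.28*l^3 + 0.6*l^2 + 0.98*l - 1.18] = -9.84*l^2 + 1.2*l + 0.98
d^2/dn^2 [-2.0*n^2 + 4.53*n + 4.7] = -4.00000000000000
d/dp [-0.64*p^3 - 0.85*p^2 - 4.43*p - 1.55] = -1.92*p^2 - 1.7*p - 4.43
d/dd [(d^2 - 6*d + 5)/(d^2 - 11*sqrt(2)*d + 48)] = (2*(d - 3)*(d^2 - 11*sqrt(2)*d + 48) - (2*d - 11*sqrt(2))*(d^2 - 6*d + 5))/(d^2 - 11*sqrt(2)*d + 48)^2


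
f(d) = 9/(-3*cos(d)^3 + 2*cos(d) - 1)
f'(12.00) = 17.13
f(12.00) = -8.07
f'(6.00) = 5.26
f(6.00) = -5.19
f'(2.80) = -128.44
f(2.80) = -24.00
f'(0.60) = -19.56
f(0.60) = -8.69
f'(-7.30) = 25.39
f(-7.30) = -23.40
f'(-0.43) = 9.90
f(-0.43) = -6.27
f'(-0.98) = 36.21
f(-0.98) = -22.25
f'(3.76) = 20.46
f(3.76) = -8.94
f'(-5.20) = 1.41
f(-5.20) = -24.23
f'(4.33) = -2.47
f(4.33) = -5.66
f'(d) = 9*(-9*sin(d)*cos(d)^2 + 2*sin(d))/(-3*cos(d)^3 + 2*cos(d) - 1)^2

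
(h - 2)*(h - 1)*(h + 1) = h^3 - 2*h^2 - h + 2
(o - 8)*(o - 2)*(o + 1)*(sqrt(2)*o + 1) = sqrt(2)*o^4 - 9*sqrt(2)*o^3 + o^3 - 9*o^2 + 6*sqrt(2)*o^2 + 6*o + 16*sqrt(2)*o + 16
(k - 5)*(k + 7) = k^2 + 2*k - 35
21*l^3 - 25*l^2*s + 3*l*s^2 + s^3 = (-3*l + s)*(-l + s)*(7*l + s)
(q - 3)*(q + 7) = q^2 + 4*q - 21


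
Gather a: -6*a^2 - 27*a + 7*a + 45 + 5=-6*a^2 - 20*a + 50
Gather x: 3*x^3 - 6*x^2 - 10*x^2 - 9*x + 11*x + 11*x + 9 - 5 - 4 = 3*x^3 - 16*x^2 + 13*x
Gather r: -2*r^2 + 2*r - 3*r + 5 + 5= -2*r^2 - r + 10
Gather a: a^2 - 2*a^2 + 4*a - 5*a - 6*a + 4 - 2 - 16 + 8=-a^2 - 7*a - 6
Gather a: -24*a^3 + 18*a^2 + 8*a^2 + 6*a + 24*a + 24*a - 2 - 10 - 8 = -24*a^3 + 26*a^2 + 54*a - 20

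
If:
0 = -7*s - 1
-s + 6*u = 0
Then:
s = -1/7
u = -1/42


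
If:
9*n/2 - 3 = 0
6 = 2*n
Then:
No Solution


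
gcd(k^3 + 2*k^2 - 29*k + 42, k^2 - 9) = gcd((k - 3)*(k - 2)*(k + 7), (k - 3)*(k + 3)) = k - 3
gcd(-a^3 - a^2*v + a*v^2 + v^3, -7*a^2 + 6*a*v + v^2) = -a + v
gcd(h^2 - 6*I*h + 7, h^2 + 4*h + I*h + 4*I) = h + I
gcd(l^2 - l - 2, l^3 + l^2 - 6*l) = l - 2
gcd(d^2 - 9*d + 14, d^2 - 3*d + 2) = d - 2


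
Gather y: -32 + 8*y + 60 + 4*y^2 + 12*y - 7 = 4*y^2 + 20*y + 21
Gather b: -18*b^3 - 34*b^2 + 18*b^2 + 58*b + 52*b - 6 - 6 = -18*b^3 - 16*b^2 + 110*b - 12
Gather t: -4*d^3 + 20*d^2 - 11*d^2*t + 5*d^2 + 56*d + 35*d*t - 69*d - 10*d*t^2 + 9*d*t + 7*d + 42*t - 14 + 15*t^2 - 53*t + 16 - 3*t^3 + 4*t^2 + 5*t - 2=-4*d^3 + 25*d^2 - 6*d - 3*t^3 + t^2*(19 - 10*d) + t*(-11*d^2 + 44*d - 6)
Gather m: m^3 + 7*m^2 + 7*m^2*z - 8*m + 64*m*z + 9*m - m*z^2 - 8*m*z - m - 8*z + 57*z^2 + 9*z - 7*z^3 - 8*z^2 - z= m^3 + m^2*(7*z + 7) + m*(-z^2 + 56*z) - 7*z^3 + 49*z^2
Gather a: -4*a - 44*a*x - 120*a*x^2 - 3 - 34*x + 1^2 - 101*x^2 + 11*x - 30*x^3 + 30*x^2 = a*(-120*x^2 - 44*x - 4) - 30*x^3 - 71*x^2 - 23*x - 2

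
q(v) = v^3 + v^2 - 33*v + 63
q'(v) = 3*v^2 + 2*v - 33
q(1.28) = 24.50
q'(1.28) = -25.52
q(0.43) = 49.07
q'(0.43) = -31.59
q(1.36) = 22.49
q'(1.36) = -24.73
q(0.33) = 52.25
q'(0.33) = -32.01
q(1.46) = 20.06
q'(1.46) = -23.69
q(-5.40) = 112.90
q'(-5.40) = 43.68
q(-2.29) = 131.81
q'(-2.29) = -21.85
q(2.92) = 0.06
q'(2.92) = -1.58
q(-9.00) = -288.00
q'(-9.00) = 192.00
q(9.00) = 576.00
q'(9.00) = 228.00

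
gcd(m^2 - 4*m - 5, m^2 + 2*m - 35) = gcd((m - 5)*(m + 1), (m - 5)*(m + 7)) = m - 5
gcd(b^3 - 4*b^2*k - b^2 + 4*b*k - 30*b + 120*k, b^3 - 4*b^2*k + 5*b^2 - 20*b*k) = b^2 - 4*b*k + 5*b - 20*k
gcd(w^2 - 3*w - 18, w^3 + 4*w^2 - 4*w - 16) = 1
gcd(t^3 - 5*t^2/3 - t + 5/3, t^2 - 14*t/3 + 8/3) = 1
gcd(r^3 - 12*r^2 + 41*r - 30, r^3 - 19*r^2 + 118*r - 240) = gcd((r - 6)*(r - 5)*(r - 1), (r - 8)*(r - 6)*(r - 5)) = r^2 - 11*r + 30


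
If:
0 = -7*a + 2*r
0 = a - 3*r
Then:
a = 0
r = 0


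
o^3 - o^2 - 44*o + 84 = (o - 6)*(o - 2)*(o + 7)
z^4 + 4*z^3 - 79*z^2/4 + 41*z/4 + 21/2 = (z - 2)*(z - 3/2)*(z + 1/2)*(z + 7)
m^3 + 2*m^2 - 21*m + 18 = (m - 3)*(m - 1)*(m + 6)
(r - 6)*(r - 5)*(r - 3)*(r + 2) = r^4 - 12*r^3 + 35*r^2 + 36*r - 180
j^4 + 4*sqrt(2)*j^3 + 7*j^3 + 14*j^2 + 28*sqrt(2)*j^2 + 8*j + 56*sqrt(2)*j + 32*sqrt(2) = (j + 1)*(j + 2)*(j + 4)*(j + 4*sqrt(2))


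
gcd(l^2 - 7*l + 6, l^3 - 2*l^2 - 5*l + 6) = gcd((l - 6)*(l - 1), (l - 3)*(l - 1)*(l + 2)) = l - 1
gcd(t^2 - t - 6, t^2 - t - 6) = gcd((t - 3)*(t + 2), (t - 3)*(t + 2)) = t^2 - t - 6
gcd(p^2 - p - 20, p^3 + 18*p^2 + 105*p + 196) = p + 4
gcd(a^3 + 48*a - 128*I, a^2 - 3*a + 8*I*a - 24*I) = a + 8*I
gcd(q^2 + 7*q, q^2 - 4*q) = q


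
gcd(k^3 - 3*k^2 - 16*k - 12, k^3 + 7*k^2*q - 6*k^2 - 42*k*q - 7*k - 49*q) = k + 1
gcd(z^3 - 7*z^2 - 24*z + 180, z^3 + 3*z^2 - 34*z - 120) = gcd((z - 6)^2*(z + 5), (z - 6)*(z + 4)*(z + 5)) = z^2 - z - 30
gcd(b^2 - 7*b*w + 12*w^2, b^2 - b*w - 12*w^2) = -b + 4*w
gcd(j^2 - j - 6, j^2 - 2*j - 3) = j - 3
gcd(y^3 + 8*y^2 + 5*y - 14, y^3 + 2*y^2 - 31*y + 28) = y^2 + 6*y - 7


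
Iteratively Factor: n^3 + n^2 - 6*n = (n + 3)*(n^2 - 2*n) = (n - 2)*(n + 3)*(n)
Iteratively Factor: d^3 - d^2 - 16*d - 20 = (d - 5)*(d^2 + 4*d + 4) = (d - 5)*(d + 2)*(d + 2)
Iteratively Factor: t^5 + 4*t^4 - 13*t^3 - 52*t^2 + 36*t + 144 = (t + 3)*(t^4 + t^3 - 16*t^2 - 4*t + 48) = (t - 2)*(t + 3)*(t^3 + 3*t^2 - 10*t - 24) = (t - 2)*(t + 2)*(t + 3)*(t^2 + t - 12) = (t - 2)*(t + 2)*(t + 3)*(t + 4)*(t - 3)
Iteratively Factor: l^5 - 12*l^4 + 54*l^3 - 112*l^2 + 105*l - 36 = (l - 4)*(l^4 - 8*l^3 + 22*l^2 - 24*l + 9) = (l - 4)*(l - 3)*(l^3 - 5*l^2 + 7*l - 3) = (l - 4)*(l - 3)*(l - 1)*(l^2 - 4*l + 3) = (l - 4)*(l - 3)^2*(l - 1)*(l - 1)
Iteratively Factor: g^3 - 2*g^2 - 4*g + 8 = (g - 2)*(g^2 - 4) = (g - 2)*(g + 2)*(g - 2)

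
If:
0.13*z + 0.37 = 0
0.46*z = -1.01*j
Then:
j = 1.30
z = -2.85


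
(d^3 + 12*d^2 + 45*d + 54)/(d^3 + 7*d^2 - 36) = (d + 3)/(d - 2)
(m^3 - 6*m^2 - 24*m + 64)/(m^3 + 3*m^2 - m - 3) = (m^3 - 6*m^2 - 24*m + 64)/(m^3 + 3*m^2 - m - 3)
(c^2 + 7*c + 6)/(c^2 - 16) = (c^2 + 7*c + 6)/(c^2 - 16)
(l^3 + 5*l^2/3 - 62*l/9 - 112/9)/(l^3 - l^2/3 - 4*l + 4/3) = (9*l^2 - 3*l - 56)/(3*(3*l^2 - 7*l + 2))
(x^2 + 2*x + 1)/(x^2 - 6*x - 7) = (x + 1)/(x - 7)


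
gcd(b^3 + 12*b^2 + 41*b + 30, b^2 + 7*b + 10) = b + 5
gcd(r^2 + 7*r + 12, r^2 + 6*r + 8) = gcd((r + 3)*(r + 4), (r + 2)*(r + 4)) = r + 4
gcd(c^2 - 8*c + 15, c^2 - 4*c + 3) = c - 3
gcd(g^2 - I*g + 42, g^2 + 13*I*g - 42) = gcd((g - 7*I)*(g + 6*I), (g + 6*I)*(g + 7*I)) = g + 6*I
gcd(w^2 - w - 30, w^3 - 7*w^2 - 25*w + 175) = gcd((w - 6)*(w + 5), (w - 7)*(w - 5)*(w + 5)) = w + 5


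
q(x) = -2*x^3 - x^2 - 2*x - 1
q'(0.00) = -2.00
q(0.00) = -1.00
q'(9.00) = -506.00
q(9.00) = -1558.00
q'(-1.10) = -7.06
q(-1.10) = 2.65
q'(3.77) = -94.82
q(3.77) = -129.92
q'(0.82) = -7.67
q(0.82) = -4.42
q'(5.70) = -208.34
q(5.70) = -415.28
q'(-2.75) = -41.88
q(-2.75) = 38.53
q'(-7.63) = -336.04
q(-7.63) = 844.43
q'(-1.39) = -10.81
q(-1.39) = 5.22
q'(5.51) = -195.18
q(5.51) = -376.95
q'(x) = -6*x^2 - 2*x - 2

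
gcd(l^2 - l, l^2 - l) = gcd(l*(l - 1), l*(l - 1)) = l^2 - l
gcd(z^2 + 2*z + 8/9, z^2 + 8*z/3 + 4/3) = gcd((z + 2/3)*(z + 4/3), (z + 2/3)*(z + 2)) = z + 2/3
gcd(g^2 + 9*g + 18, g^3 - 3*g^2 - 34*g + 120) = g + 6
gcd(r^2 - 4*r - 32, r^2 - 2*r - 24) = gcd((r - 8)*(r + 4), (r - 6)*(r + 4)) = r + 4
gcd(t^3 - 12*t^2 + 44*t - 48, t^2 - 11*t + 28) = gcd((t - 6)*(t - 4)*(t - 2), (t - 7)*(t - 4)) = t - 4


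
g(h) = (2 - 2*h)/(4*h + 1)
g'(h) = -4*(2 - 2*h)/(4*h + 1)^2 - 2/(4*h + 1) = -10/(4*h + 1)^2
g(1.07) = -0.03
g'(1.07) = -0.36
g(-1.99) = -0.86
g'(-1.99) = -0.21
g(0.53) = 0.30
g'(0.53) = -1.03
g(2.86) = -0.30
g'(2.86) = -0.06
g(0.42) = 0.43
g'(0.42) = -1.39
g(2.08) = -0.23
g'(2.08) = -0.12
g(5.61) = -0.39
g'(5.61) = -0.02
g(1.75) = -0.19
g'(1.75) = -0.16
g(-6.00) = -0.61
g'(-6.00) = -0.02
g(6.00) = -0.40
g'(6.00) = -0.02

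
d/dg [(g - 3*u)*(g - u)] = 2*g - 4*u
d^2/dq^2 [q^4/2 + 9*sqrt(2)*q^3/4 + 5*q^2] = 6*q^2 + 27*sqrt(2)*q/2 + 10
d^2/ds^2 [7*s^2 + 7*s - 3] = 14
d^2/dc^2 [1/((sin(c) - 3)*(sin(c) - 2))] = (-4*sin(c)^4 + 15*sin(c)^3 + 5*sin(c)^2 - 60*sin(c) + 38)/((sin(c) - 3)^3*(sin(c) - 2)^3)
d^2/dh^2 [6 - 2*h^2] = -4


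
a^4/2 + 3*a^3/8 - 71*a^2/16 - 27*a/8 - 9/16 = (a/2 + 1/4)*(a - 3)*(a + 1/4)*(a + 3)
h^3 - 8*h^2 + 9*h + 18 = (h - 6)*(h - 3)*(h + 1)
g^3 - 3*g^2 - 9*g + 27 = (g - 3)^2*(g + 3)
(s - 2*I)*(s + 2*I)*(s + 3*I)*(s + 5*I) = s^4 + 8*I*s^3 - 11*s^2 + 32*I*s - 60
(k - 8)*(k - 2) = k^2 - 10*k + 16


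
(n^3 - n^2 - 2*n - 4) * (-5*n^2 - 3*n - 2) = -5*n^5 + 2*n^4 + 11*n^3 + 28*n^2 + 16*n + 8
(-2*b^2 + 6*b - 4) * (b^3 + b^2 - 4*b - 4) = -2*b^5 + 4*b^4 + 10*b^3 - 20*b^2 - 8*b + 16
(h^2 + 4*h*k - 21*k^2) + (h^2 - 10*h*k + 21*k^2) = 2*h^2 - 6*h*k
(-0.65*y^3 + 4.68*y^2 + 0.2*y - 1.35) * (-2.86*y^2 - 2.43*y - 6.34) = 1.859*y^5 - 11.8053*y^4 - 7.8234*y^3 - 26.2962*y^2 + 2.0125*y + 8.559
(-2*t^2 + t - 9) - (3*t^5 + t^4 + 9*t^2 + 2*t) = -3*t^5 - t^4 - 11*t^2 - t - 9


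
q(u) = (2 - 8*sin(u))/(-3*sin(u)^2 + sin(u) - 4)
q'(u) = (2 - 8*sin(u))*(6*sin(u)*cos(u) - cos(u))/(-3*sin(u)^2 + sin(u) - 4)^2 - 8*cos(u)/(-3*sin(u)^2 + sin(u) - 4)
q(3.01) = -0.24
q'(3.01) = -2.01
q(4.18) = -1.25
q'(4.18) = -0.02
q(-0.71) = -1.22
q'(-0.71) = 0.26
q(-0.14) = -0.74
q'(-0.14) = 1.57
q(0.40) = 0.27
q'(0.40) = 1.73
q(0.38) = 0.24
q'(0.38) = 1.77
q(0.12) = -0.27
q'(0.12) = 2.01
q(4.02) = -1.25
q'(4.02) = -0.10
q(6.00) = -0.94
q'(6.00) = 1.17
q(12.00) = -1.17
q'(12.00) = 0.48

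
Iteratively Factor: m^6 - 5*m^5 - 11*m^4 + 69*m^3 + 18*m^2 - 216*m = (m + 2)*(m^5 - 7*m^4 + 3*m^3 + 63*m^2 - 108*m) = m*(m + 2)*(m^4 - 7*m^3 + 3*m^2 + 63*m - 108) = m*(m + 2)*(m + 3)*(m^3 - 10*m^2 + 33*m - 36) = m*(m - 4)*(m + 2)*(m + 3)*(m^2 - 6*m + 9) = m*(m - 4)*(m - 3)*(m + 2)*(m + 3)*(m - 3)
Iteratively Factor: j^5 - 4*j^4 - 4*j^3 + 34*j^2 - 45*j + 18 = (j - 2)*(j^4 - 2*j^3 - 8*j^2 + 18*j - 9) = (j - 2)*(j - 1)*(j^3 - j^2 - 9*j + 9) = (j - 2)*(j - 1)^2*(j^2 - 9) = (j - 2)*(j - 1)^2*(j + 3)*(j - 3)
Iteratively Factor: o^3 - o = (o + 1)*(o^2 - o) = o*(o + 1)*(o - 1)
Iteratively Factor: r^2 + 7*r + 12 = (r + 3)*(r + 4)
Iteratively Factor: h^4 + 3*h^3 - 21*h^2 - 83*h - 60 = (h - 5)*(h^3 + 8*h^2 + 19*h + 12) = (h - 5)*(h + 1)*(h^2 + 7*h + 12) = (h - 5)*(h + 1)*(h + 4)*(h + 3)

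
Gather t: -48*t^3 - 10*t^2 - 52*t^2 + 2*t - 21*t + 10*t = -48*t^3 - 62*t^2 - 9*t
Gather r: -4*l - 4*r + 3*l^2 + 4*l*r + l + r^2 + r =3*l^2 - 3*l + r^2 + r*(4*l - 3)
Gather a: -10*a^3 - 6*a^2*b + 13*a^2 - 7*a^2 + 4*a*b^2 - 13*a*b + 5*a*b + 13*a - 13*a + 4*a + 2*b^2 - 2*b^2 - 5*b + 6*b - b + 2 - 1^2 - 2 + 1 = -10*a^3 + a^2*(6 - 6*b) + a*(4*b^2 - 8*b + 4)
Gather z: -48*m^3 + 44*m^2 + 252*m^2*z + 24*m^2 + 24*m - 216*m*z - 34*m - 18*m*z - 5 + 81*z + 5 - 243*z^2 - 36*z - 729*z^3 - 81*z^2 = -48*m^3 + 68*m^2 - 10*m - 729*z^3 - 324*z^2 + z*(252*m^2 - 234*m + 45)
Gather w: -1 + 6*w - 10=6*w - 11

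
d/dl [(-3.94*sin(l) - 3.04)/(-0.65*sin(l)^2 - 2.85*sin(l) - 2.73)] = (-2.561*sin(l)^2 - 3.952*sin(l) + 2.0922)*cos(l)/(0.4225*sin(l)^4 + 3.705*sin(l)^3 + 11.6715*sin(l)^2 + 15.561*sin(l) + 7.4529)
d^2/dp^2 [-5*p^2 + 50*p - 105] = -10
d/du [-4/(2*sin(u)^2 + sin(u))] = 4*(4/tan(u) + cos(u)/sin(u)^2)/(2*sin(u) + 1)^2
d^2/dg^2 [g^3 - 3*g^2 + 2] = 6*g - 6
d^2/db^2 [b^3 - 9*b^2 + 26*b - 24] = 6*b - 18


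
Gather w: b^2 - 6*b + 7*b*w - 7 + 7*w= b^2 - 6*b + w*(7*b + 7) - 7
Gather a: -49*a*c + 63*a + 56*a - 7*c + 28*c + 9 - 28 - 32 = a*(119 - 49*c) + 21*c - 51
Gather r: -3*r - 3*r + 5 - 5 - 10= -6*r - 10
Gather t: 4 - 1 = 3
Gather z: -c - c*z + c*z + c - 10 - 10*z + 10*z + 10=0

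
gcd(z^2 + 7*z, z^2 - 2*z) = z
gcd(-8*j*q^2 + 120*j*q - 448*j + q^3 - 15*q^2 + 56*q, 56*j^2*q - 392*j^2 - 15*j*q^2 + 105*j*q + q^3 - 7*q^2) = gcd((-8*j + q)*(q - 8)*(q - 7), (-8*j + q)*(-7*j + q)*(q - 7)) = -8*j*q + 56*j + q^2 - 7*q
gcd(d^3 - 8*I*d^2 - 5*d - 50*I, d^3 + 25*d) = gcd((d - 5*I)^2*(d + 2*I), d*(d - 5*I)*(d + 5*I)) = d - 5*I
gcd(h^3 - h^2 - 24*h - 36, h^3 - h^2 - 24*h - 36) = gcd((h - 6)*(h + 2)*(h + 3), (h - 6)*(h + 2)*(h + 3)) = h^3 - h^2 - 24*h - 36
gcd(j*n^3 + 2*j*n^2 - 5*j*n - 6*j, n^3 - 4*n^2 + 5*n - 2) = n - 2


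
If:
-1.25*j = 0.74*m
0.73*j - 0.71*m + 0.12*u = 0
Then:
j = -0.0621979407438537*u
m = 0.105064089094348*u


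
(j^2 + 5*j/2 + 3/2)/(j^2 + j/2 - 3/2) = (j + 1)/(j - 1)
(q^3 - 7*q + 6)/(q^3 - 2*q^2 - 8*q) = (-q^3 + 7*q - 6)/(q*(-q^2 + 2*q + 8))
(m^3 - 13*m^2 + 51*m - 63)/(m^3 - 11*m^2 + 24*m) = (m^2 - 10*m + 21)/(m*(m - 8))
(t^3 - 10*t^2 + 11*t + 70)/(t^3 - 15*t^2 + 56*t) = (t^2 - 3*t - 10)/(t*(t - 8))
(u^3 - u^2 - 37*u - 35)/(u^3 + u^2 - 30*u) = (u^3 - u^2 - 37*u - 35)/(u*(u^2 + u - 30))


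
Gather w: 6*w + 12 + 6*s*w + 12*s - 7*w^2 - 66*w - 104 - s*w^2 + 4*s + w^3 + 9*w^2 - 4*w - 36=16*s + w^3 + w^2*(2 - s) + w*(6*s - 64) - 128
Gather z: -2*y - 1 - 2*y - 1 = -4*y - 2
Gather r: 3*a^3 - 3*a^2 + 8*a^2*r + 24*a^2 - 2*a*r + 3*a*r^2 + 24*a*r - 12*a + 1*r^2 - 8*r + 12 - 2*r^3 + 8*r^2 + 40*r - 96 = 3*a^3 + 21*a^2 - 12*a - 2*r^3 + r^2*(3*a + 9) + r*(8*a^2 + 22*a + 32) - 84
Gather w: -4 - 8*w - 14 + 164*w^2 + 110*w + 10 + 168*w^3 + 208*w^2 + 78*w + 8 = 168*w^3 + 372*w^2 + 180*w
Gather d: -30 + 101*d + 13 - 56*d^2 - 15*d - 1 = -56*d^2 + 86*d - 18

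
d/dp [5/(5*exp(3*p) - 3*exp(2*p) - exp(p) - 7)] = (-75*exp(2*p) + 30*exp(p) + 5)*exp(p)/(-5*exp(3*p) + 3*exp(2*p) + exp(p) + 7)^2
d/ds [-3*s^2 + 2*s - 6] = 2 - 6*s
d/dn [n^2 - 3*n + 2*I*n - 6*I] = 2*n - 3 + 2*I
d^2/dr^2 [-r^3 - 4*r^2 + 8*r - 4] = -6*r - 8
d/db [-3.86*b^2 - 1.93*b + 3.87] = -7.72*b - 1.93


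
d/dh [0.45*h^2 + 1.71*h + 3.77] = 0.9*h + 1.71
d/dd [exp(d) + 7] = exp(d)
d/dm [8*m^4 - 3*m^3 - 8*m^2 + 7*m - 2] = 32*m^3 - 9*m^2 - 16*m + 7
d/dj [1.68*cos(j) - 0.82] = -1.68*sin(j)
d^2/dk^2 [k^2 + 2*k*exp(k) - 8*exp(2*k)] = 2*k*exp(k) - 32*exp(2*k) + 4*exp(k) + 2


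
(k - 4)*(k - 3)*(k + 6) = k^3 - k^2 - 30*k + 72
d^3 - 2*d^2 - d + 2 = (d - 2)*(d - 1)*(d + 1)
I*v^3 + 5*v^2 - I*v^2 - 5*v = v*(v - 5*I)*(I*v - I)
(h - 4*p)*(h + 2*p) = h^2 - 2*h*p - 8*p^2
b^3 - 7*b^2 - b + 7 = (b - 7)*(b - 1)*(b + 1)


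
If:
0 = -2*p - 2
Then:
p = -1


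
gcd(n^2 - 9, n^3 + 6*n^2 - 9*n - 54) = n^2 - 9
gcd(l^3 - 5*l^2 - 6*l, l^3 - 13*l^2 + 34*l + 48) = l^2 - 5*l - 6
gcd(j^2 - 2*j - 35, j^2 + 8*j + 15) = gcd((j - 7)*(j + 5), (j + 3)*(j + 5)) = j + 5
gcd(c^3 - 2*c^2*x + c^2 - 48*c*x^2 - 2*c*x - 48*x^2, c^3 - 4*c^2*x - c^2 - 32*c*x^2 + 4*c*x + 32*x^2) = -c + 8*x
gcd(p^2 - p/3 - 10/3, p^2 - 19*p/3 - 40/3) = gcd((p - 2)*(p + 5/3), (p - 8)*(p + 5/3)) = p + 5/3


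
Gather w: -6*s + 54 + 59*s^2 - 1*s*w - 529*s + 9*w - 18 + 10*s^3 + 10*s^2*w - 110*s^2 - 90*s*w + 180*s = 10*s^3 - 51*s^2 - 355*s + w*(10*s^2 - 91*s + 9) + 36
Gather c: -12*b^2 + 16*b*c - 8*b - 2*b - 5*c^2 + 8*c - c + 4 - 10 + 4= -12*b^2 - 10*b - 5*c^2 + c*(16*b + 7) - 2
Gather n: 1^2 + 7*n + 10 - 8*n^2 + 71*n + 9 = -8*n^2 + 78*n + 20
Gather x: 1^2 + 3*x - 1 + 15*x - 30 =18*x - 30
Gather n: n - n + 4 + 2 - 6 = 0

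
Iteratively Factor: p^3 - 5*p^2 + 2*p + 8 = (p - 2)*(p^2 - 3*p - 4) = (p - 2)*(p + 1)*(p - 4)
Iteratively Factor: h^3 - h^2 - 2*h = (h - 2)*(h^2 + h) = (h - 2)*(h + 1)*(h)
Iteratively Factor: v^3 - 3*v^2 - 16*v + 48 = (v + 4)*(v^2 - 7*v + 12) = (v - 3)*(v + 4)*(v - 4)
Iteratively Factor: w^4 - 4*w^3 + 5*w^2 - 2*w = (w - 2)*(w^3 - 2*w^2 + w) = (w - 2)*(w - 1)*(w^2 - w) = (w - 2)*(w - 1)^2*(w)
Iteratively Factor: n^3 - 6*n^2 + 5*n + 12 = (n - 4)*(n^2 - 2*n - 3) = (n - 4)*(n - 3)*(n + 1)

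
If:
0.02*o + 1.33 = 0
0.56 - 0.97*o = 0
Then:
No Solution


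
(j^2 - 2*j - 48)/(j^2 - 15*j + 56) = (j + 6)/(j - 7)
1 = 1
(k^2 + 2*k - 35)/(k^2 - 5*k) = (k + 7)/k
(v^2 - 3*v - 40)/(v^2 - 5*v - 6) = (-v^2 + 3*v + 40)/(-v^2 + 5*v + 6)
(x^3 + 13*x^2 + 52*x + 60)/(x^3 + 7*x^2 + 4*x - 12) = (x + 5)/(x - 1)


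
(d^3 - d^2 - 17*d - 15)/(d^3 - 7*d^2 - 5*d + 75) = (d + 1)/(d - 5)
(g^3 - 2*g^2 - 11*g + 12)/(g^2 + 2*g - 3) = g - 4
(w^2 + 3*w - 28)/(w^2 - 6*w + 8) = (w + 7)/(w - 2)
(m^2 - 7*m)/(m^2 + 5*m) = (m - 7)/(m + 5)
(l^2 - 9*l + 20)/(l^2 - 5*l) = (l - 4)/l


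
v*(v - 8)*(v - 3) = v^3 - 11*v^2 + 24*v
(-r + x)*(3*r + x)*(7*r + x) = -21*r^3 + 11*r^2*x + 9*r*x^2 + x^3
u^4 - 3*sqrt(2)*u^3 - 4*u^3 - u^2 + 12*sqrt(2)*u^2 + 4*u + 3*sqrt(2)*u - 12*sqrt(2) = (u - 4)*(u - 1)*(u + 1)*(u - 3*sqrt(2))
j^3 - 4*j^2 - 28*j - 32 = (j - 8)*(j + 2)^2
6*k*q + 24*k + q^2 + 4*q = (6*k + q)*(q + 4)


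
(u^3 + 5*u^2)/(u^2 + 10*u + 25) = u^2/(u + 5)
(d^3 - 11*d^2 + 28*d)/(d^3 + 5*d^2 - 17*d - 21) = d*(d^2 - 11*d + 28)/(d^3 + 5*d^2 - 17*d - 21)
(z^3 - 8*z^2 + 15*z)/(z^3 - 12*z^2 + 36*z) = (z^2 - 8*z + 15)/(z^2 - 12*z + 36)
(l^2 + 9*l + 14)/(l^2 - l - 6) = (l + 7)/(l - 3)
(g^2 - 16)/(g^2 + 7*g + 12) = (g - 4)/(g + 3)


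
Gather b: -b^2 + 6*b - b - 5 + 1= -b^2 + 5*b - 4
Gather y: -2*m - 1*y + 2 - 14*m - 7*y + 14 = -16*m - 8*y + 16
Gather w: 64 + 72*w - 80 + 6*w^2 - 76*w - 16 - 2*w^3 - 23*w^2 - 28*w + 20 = -2*w^3 - 17*w^2 - 32*w - 12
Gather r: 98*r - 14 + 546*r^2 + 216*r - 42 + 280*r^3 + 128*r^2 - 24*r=280*r^3 + 674*r^2 + 290*r - 56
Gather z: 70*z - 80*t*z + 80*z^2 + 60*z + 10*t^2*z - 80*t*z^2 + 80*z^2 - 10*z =z^2*(160 - 80*t) + z*(10*t^2 - 80*t + 120)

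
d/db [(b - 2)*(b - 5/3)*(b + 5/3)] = 3*b^2 - 4*b - 25/9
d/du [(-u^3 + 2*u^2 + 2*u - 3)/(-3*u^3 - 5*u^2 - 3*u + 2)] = (11*u^4 + 18*u^3 - 29*u^2 - 22*u - 5)/(9*u^6 + 30*u^5 + 43*u^4 + 18*u^3 - 11*u^2 - 12*u + 4)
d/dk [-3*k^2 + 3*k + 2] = 3 - 6*k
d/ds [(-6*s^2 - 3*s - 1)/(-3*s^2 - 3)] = (-s^2 + 10*s/3 + 1)/(s^4 + 2*s^2 + 1)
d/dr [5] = 0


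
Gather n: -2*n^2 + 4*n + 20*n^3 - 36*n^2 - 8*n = 20*n^3 - 38*n^2 - 4*n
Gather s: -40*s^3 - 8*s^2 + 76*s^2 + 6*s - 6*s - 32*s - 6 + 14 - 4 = -40*s^3 + 68*s^2 - 32*s + 4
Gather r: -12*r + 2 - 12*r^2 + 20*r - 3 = -12*r^2 + 8*r - 1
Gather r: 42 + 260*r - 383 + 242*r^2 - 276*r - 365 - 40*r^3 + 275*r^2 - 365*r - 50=-40*r^3 + 517*r^2 - 381*r - 756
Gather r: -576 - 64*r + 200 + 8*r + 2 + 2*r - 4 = -54*r - 378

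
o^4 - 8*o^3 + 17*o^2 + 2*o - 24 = (o - 4)*(o - 3)*(o - 2)*(o + 1)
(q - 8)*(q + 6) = q^2 - 2*q - 48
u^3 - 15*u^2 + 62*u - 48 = (u - 8)*(u - 6)*(u - 1)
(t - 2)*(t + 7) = t^2 + 5*t - 14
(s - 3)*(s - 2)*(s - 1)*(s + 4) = s^4 - 2*s^3 - 13*s^2 + 38*s - 24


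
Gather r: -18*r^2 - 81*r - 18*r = -18*r^2 - 99*r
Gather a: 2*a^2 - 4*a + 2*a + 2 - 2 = 2*a^2 - 2*a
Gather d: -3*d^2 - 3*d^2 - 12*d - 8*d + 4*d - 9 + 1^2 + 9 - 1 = -6*d^2 - 16*d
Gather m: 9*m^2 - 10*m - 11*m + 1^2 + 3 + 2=9*m^2 - 21*m + 6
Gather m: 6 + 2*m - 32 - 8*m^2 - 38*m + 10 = -8*m^2 - 36*m - 16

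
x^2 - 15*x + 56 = (x - 8)*(x - 7)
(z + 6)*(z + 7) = z^2 + 13*z + 42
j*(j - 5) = j^2 - 5*j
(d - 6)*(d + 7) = d^2 + d - 42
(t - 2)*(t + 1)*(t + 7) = t^3 + 6*t^2 - 9*t - 14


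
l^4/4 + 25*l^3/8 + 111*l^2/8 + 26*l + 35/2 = (l/2 + 1)^2*(l + 7/2)*(l + 5)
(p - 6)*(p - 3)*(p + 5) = p^3 - 4*p^2 - 27*p + 90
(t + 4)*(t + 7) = t^2 + 11*t + 28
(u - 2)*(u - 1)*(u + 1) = u^3 - 2*u^2 - u + 2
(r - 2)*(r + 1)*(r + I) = r^3 - r^2 + I*r^2 - 2*r - I*r - 2*I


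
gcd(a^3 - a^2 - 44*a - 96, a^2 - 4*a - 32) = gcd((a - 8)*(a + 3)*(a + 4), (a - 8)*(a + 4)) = a^2 - 4*a - 32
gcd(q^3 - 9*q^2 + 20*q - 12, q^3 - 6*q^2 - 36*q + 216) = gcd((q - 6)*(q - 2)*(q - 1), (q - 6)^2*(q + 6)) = q - 6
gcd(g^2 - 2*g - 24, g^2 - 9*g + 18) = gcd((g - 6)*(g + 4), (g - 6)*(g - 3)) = g - 6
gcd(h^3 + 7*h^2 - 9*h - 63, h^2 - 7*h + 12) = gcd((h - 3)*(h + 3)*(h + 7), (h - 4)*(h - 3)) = h - 3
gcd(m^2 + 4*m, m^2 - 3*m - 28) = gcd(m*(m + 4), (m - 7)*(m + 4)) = m + 4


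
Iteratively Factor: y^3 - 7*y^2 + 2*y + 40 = (y + 2)*(y^2 - 9*y + 20) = (y - 4)*(y + 2)*(y - 5)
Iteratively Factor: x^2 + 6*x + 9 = (x + 3)*(x + 3)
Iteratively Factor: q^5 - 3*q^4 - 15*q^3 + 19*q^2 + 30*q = (q + 1)*(q^4 - 4*q^3 - 11*q^2 + 30*q) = (q - 5)*(q + 1)*(q^3 + q^2 - 6*q) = q*(q - 5)*(q + 1)*(q^2 + q - 6) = q*(q - 5)*(q + 1)*(q + 3)*(q - 2)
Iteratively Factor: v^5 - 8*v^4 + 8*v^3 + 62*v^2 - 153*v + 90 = (v - 5)*(v^4 - 3*v^3 - 7*v^2 + 27*v - 18) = (v - 5)*(v - 1)*(v^3 - 2*v^2 - 9*v + 18) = (v - 5)*(v - 2)*(v - 1)*(v^2 - 9) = (v - 5)*(v - 2)*(v - 1)*(v + 3)*(v - 3)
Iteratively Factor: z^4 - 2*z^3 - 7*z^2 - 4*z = (z - 4)*(z^3 + 2*z^2 + z) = (z - 4)*(z + 1)*(z^2 + z) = (z - 4)*(z + 1)^2*(z)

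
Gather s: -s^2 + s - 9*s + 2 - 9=-s^2 - 8*s - 7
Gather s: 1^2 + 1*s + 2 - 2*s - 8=-s - 5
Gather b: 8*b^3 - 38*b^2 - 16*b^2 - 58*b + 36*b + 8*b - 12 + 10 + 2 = 8*b^3 - 54*b^2 - 14*b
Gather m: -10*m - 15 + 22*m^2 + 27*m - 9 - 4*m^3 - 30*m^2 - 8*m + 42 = -4*m^3 - 8*m^2 + 9*m + 18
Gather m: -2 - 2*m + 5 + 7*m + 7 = 5*m + 10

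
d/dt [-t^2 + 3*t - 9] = 3 - 2*t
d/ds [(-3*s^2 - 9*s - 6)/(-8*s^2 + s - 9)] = 3*(-25*s^2 - 14*s + 29)/(64*s^4 - 16*s^3 + 145*s^2 - 18*s + 81)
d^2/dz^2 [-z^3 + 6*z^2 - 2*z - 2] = 12 - 6*z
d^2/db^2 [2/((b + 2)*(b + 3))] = 4*((b + 2)^2 + (b + 2)*(b + 3) + (b + 3)^2)/((b + 2)^3*(b + 3)^3)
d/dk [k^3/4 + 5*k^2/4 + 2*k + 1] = 3*k^2/4 + 5*k/2 + 2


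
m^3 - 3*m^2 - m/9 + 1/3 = (m - 3)*(m - 1/3)*(m + 1/3)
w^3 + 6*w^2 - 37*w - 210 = (w - 6)*(w + 5)*(w + 7)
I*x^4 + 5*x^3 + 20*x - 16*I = (x - 4*I)*(x - 2*I)*(x + 2*I)*(I*x + 1)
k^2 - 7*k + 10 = (k - 5)*(k - 2)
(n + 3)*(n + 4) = n^2 + 7*n + 12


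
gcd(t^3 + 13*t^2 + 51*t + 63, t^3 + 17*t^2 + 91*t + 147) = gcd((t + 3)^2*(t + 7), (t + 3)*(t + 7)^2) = t^2 + 10*t + 21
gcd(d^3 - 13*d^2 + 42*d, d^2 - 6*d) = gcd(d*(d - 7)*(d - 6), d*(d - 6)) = d^2 - 6*d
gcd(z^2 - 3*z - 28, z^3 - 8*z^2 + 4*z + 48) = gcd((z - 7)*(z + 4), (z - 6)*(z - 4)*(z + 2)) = 1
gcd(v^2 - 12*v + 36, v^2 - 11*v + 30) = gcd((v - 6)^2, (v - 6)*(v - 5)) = v - 6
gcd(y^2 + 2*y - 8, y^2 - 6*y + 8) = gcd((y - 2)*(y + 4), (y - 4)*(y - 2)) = y - 2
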